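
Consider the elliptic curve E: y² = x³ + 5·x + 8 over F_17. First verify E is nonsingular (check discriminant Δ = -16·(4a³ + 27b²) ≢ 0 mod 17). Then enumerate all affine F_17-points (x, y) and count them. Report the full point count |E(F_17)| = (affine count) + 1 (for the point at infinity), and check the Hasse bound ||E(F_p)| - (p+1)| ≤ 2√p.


Affine points = {(0, 5), (0, 12), (2, 3), (2, 14), (3, 4), (3, 13), (6, 4), (6, 13), (8, 4), (8, 13), (9, 0), (10, 2), (10, 15), (11, 0), (13, 3), (13, 14), (14, 0), (16, 6), (16, 11)}; affine count = 19; |E(F_17)| = 20.

Discriminant check: Δ ∝ 4a³ + 27b² = 4·5³ + 27·8² = 4·125 + 27·64 ≡ 1 (mod 17). Nonzero ⇒ E is nonsingular.
For each x ∈ F_17, compute rhs = x³ + 5·x + 8 mod 17, then count y ∈ F_17 with y² ≡ rhs.
  x = 0: rhs = 8, matching y values: 5, 12 (2 points).
  x = 1: rhs = 14, matching y values: none (0 points).
  x = 2: rhs = 9, matching y values: 3, 14 (2 points).
  x = 3: rhs = 16, matching y values: 4, 13 (2 points).
  x = 4: rhs = 7, matching y values: none (0 points).
  x = 5: rhs = 5, matching y values: none (0 points).
  x = 6: rhs = 16, matching y values: 4, 13 (2 points).
  x = 7: rhs = 12, matching y values: none (0 points).
  x = 8: rhs = 16, matching y values: 4, 13 (2 points).
  x = 9: rhs = 0, matching y values: 0 (1 points).
  x = 10: rhs = 4, matching y values: 2, 15 (2 points).
  x = 11: rhs = 0, matching y values: 0 (1 points).
  x = 12: rhs = 11, matching y values: none (0 points).
  x = 13: rhs = 9, matching y values: 3, 14 (2 points).
  x = 14: rhs = 0, matching y values: 0 (1 points).
  x = 15: rhs = 7, matching y values: none (0 points).
  x = 16: rhs = 2, matching y values: 6, 11 (2 points).
Total affine count: 19.
Full point count |E(F_17)| = 19 + 1 = 20.
Hasse bound: |20 − (17+1)| = |2| = 2 ≤ 2√17 ≈ 8.2462 ✓.


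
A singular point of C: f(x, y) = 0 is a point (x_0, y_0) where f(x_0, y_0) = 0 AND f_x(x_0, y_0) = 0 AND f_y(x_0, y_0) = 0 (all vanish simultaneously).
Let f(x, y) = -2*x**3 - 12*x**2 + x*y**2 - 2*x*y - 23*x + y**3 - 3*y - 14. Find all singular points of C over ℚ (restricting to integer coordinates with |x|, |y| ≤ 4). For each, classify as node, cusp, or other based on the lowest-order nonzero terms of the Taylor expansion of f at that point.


Singular points: {(-2, 1)}; classification: cusp.

Compute partial derivatives:
  f_x = -6*x**2 - 24*x + y**2 - 2*y - 23.
  f_y = 2*x*y - 2*x + 3*y**2 - 3.
Scan x_0 ∈ {−4, ..., 4}. For each x_0, f_y(x_0, y) is a polynomial in y; find its integer roots y ∈ {−4, ..., 4}, then test f_x and f at those candidates.
  x = -4: f_y(-4, y) = 3*y**2 - 8*y + 5; vanishes at y ∈ {1}. (-4, 1): f_x = -24 ≠ 0.
  x = -3: f_y(-3, y) = 3*y**2 - 6*y + 3; vanishes at y ∈ {1}. (-3, 1): f_x = -6 ≠ 0.
  x = -2: f_y(-2, y) = 3*y**2 - 4*y + 1; vanishes at y ∈ {1}. (-2, 1): f_x = 0, f = 0 — SINGULAR.
  x = -1: f_y(-1, y) = 3*y**2 - 2*y - 1; vanishes at y ∈ {1}. (-1, 1): f_x = -6 ≠ 0.
  x = 0: f_y(0, y) = 3*y**2 - 3; vanishes at y ∈ {-1, 1}. (0, -1): f_x = -20 ≠ 0; (0, 1): f_x = -24 ≠ 0.
  x = 1: f_y(1, y) = 3*y**2 + 2*y - 5; vanishes at y ∈ {1}. (1, 1): f_x = -54 ≠ 0.
  x = 2: f_y(2, y) = 3*y**2 + 4*y - 7; vanishes at y ∈ {1}. (2, 1): f_x = -96 ≠ 0.
  x = 3: f_y(3, y) = 3*y**2 + 6*y - 9; vanishes at y ∈ {-3, 1}. (3, -3): f_x = -134 ≠ 0; (3, 1): f_x = -150 ≠ 0.
  x = 4: f_y(4, y) = 3*y**2 + 8*y - 11; vanishes at y ∈ {1}. (4, 1): f_x = -216 ≠ 0.
Only singular point on the grid: (-2, 1).
Classify: substitute x = -2 + u, y = 1 + v and expand: f = -2*u**3 + u*v**2 + v**3 + v**2.
No constant or linear terms (consistent with a singular point). Quadratic part: v**2. Cubic part: -2*u**3 + u*v**2 + v**3.
The quadratic part v**2 is a perfect square, so there is a single (double) tangent line v = 0, i.e. y = 1. Restricting the cubic part to that line (v = 0) leaves -2*u**3 ≠ 0, so f is not divisible by v and the branch is v² ≈ 2*u**3 to lowest order — this is a cusp.
Classification: cusp.


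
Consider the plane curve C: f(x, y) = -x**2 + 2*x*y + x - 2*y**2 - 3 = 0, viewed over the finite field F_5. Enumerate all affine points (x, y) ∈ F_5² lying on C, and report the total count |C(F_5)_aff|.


Affine F_5-points: {(0, 1), (0, 4), (1, 3), (2, 0), (2, 2), (3, 1), (3, 2), (4, 0), (4, 4)}; count = 9.

For each of the 25 pairs (x, y) ∈ F_5², evaluate f(x, y) mod 5. Record the zeros.
  x = 0: [0↦2, 1↦0, 2↦4, 3↦4, 4↦0]  zeros at y ∈ {1, 4}
  x = 1: [0↦2, 1↦2, 2↦3, 3↦0, 4↦3]  zeros at y ∈ {3}
  x = 2: [0↦0, 1↦2, 2↦0, 3↦4, 4↦4]  zeros at y ∈ {0, 2}
  x = 3: [0↦1, 1↦0, 2↦0, 3↦1, 4↦3]  zeros at y ∈ {1, 2}
  x = 4: [0↦0, 1↦1, 2↦3, 3↦1, 4↦0]  zeros at y ∈ {0, 4}
Collecting zeros: affine points = {(0, 1), (0, 4), (1, 3), (2, 0), (2, 2), (3, 1), (3, 2), (4, 0), (4, 4)}.
Total count |C(F_5)_aff| = 9.


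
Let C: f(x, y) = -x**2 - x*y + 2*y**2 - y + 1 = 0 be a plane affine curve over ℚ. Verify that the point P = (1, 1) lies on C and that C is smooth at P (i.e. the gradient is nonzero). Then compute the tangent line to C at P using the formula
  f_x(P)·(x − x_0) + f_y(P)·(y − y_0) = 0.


Tangent line at P: -3*x + 2*y + 1 = 0.

Step 1: f(1, 1) = 0, so P lies on C.
Step 2: partial derivatives
  f_x(x, y) = -2*x - y, f_y(x, y) = -x + 4*y - 1.
  f_x(P) = -3, f_y(P) = 2 (gradient nonzero, so P is smooth).
Step 3: tangent line at P: -3·(x − 1) + 2·(y − 1) = 0.
Expanding: -3*x + 2*y + 1 = 0.


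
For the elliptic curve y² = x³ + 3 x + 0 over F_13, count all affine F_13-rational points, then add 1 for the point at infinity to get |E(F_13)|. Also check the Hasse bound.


Affine points = {(0, 0), (1, 2), (1, 11), (2, 1), (2, 12), (3, 6), (3, 7), (5, 6), (5, 7), (6, 0), (7, 0), (8, 4), (8, 9), (10, 4), (10, 9), (11, 5), (11, 8), (12, 3), (12, 10)}; affine count = 19; |E(F_13)| = 20.

Discriminant check: Δ ∝ 4a³ + 27b² = 4·3³ + 27·0² = 4·27 + 27·0 ≡ 4 (mod 13). Nonzero ⇒ E is nonsingular.
For each x ∈ F_13, compute rhs = x³ + 3·x + 0 mod 13, then count y ∈ F_13 with y² ≡ rhs.
  x = 0: rhs = 0, matching y values: 0 (1 points).
  x = 1: rhs = 4, matching y values: 2, 11 (2 points).
  x = 2: rhs = 1, matching y values: 1, 12 (2 points).
  x = 3: rhs = 10, matching y values: 6, 7 (2 points).
  x = 4: rhs = 11, matching y values: none (0 points).
  x = 5: rhs = 10, matching y values: 6, 7 (2 points).
  x = 6: rhs = 0, matching y values: 0 (1 points).
  x = 7: rhs = 0, matching y values: 0 (1 points).
  x = 8: rhs = 3, matching y values: 4, 9 (2 points).
  x = 9: rhs = 2, matching y values: none (0 points).
  x = 10: rhs = 3, matching y values: 4, 9 (2 points).
  x = 11: rhs = 12, matching y values: 5, 8 (2 points).
  x = 12: rhs = 9, matching y values: 3, 10 (2 points).
Total affine count: 19.
Full point count |E(F_13)| = 19 + 1 = 20.
Hasse bound: |20 − (13+1)| = |6| = 6 ≤ 2√13 ≈ 7.2111 ✓.


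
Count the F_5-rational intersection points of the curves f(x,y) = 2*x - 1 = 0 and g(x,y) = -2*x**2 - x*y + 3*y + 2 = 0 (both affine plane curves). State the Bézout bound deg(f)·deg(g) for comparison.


Common zeros: ∅; count = 0; Bézout bound = 2.

deg(f) = 1, deg(g) = 2, so Bézout bound = 2.
Scan x ∈ F_5. For each x, list the y ∈ F_5 with f(x, y) ≡ 0 and those with g(x, y) ≡ 0 (mod 5); the common zeros in that column are the intersection.
  x = 0: f ≡ 0 at y ∈ ∅; g ≡ 0 at y ∈ {1}; common: ∅.
  x = 1: f ≡ 0 at y ∈ ∅; g ≡ 0 at y ∈ {0}; common: ∅.
  x = 2: f ≡ 0 at y ∈ ∅; g ≡ 0 at y ∈ {1}; common: ∅.
  x = 3: f ≡ 0 at y ∈ {0, 1, 2, 3, 4}; g ≡ 0 at y ∈ ∅; common: ∅.
  x = 4: f ≡ 0 at y ∈ ∅; g ≡ 0 at y ∈ {0}; common: ∅.
Collecting: common zeros = ∅, so the count is 0.
Comparison with the Bézout bound: 0 ≤ 2 = deg(f)·deg(g), as expected for curves with no common component (the affine F_5-count falls short of the bound because intersections may lie at infinity, over extension fields, or carry multiplicity).


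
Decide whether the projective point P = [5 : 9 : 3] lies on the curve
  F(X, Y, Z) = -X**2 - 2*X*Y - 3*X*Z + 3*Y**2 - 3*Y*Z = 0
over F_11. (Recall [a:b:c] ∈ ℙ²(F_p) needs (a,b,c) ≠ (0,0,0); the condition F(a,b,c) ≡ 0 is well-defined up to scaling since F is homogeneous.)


F(5,9,3) ≡ 2 (mod 11); P is NOT on the curve.

Evaluate F(5, 9, 3) term-by-term (mod 11).
  -X**2 ↦ -1·25·1·1 = -25
  -2*X*Y ↦ -2·5·9·1 = -90
  -3*X*Z ↦ -3·5·1·3 = -45
  3*Y**2 ↦ 3·1·81·1 = 243
  -3*Y*Z ↦ -3·1·9·3 = -81
Sum: F(5, 9, 3) = (-25) + (-90) + (-45) + (243) + (-81) = 2.
Reducing mod 11: 2 ≡ 2 (mod 11).
Since F(a, b, c) ≡ 2 ≠ 0 (mod 11), P does NOT lie on the curve.


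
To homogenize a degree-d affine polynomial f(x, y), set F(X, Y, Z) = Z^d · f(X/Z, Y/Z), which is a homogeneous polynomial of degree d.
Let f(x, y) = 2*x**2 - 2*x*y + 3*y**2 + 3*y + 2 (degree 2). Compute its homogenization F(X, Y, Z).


F(X, Y, Z) = 2*X**2 - 2*X*Y + 3*Y**2 + 3*Y*Z + 2*Z**2

deg(f) = 2.
Substitute x = X/Z, y = Y/Z into f, then multiply by Z^2.
  monomial 2·x^2·y^0 ↦ 2·X^2·Y^0·Z^0.
  monomial -2·x^1·y^1 ↦ -2·X^1·Y^1·Z^0.
  monomial 3·x^0·y^2 ↦ 3·X^0·Y^2·Z^0.
  monomial 3·x^0·y^1 ↦ 3·X^0·Y^1·Z^1.
  monomial 2·x^0·y^0 ↦ 2·X^0·Y^0·Z^2.
Collecting: F(X, Y, Z) = 2*X**2 - 2*X*Y + 3*Y**2 + 3*Y*Z + 2*Z**2.


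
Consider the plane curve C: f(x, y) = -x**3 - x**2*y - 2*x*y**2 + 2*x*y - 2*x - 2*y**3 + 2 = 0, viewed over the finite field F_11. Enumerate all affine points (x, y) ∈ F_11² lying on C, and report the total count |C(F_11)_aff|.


Affine F_11-points: {(0, 1), (3, 2), (3, 8), (3, 9), (4, 1), (4, 3), (6, 1), (7, 4), (8, 7), (9, 5)}; count = 10.

For each of the 121 pairs (x, y) ∈ F_11², evaluate f(x, y) mod 11. Record the zeros.
  x = 0: [0↦2, 1↦0, 2↦8, 3↦3, 4↦6, 5↦5, 6↦10, 7↦9, 8↦1, 9↦7, 10↦4]  zeros at y ∈ {1}
  x = 1: [0↦10, 1↦7, 2↦10, 3↦7, 4↦8, 5↦1, 6↦7, 7↦3, 8↦10, 9↦5, 10↦9]  zeros at y ∈ ∅
  x = 2: [0↦1, 1↦6, 2↦2, 3↦10, 4↦7, 5↦3, 6↦8, 7↦10, 8↦8, 9↦1, 10↦10]  zeros at y ∈ ∅
  x = 3: [0↦2, 1↦2, 2↦0, 3↦6, 4↦8, 5↦5, 6↦7, 7↦2, 8↦0, 9↦0, 10↦1]  zeros at y ∈ {2, 8, 9}
  x = 4: [0↦7, 1↦0, 2↦9, 3↦0, 4↦5, 5↦1, 6↦9, 7↦6, 8↦2, 9↦7, 10↦9]  zeros at y ∈ {1, 3}
  x = 5: [0↦10, 1↦5, 2↦1, 3↦8, 4↦3, 5↦7, 6↦8, 7↦5, 8↦8, 9↦5, 10↦6]  zeros at y ∈ ∅
  x = 6: [0↦5, 1↦0, 2↦3, 3↦2, 4↦7, 5↦6, 6↦9, 7↦4, 8↦1, 9↦10, 10↦8]  zeros at y ∈ {1}
  x = 7: [0↦8, 1↦1, 2↦9, 3↦9, 4↦0, 5↦3, 6↦6, 7↦8, 8↦8, 9↦5, 10↦9]  zeros at y ∈ {4}
  x = 8: [0↦2, 1↦2, 2↦2, 3↦1, 4↦9, 5↦3, 6↦4, 7↦0, 8↦1, 9↦6, 10↦3]  zeros at y ∈ {7}
  x = 9: [0↦3, 1↦8, 2↦9, 3↦5, 4↦6, 5↦0, 6↦8, 7↦7, 8↦7, 9↦7, 10↦6]  zeros at y ∈ {5}
  x = 10: [0↦5, 1↦2, 2↦2, 3↦4, 4↦7, 5↦10, 6↦1, 7↦1, 8↦9, 9↦2, 10↦1]  zeros at y ∈ ∅
Collecting zeros: affine points = {(0, 1), (3, 2), (3, 8), (3, 9), (4, 1), (4, 3), (6, 1), (7, 4), (8, 7), (9, 5)}.
Total count |C(F_11)_aff| = 10.


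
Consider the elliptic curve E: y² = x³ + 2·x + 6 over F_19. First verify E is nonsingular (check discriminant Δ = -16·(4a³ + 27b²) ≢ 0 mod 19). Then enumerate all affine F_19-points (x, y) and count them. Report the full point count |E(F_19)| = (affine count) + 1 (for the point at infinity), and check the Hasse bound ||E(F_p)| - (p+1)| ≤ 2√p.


Affine points = {(0, 5), (0, 14), (1, 3), (1, 16), (3, 1), (3, 18), (6, 5), (6, 14), (10, 0), (13, 5), (13, 14), (14, 2), (14, 17), (16, 7), (16, 12)}; affine count = 15; |E(F_19)| = 16.

Discriminant check: Δ ∝ 4a³ + 27b² = 4·2³ + 27·6² = 4·8 + 27·36 ≡ 16 (mod 19). Nonzero ⇒ E is nonsingular.
For each x ∈ F_19, compute rhs = x³ + 2·x + 6 mod 19, then count y ∈ F_19 with y² ≡ rhs.
  x = 0: rhs = 6, matching y values: 5, 14 (2 points).
  x = 1: rhs = 9, matching y values: 3, 16 (2 points).
  x = 2: rhs = 18, matching y values: none (0 points).
  x = 3: rhs = 1, matching y values: 1, 18 (2 points).
  x = 4: rhs = 2, matching y values: none (0 points).
  x = 5: rhs = 8, matching y values: none (0 points).
  x = 6: rhs = 6, matching y values: 5, 14 (2 points).
  x = 7: rhs = 2, matching y values: none (0 points).
  x = 8: rhs = 2, matching y values: none (0 points).
  x = 9: rhs = 12, matching y values: none (0 points).
  x = 10: rhs = 0, matching y values: 0 (1 points).
  x = 11: rhs = 10, matching y values: none (0 points).
  x = 12: rhs = 10, matching y values: none (0 points).
  x = 13: rhs = 6, matching y values: 5, 14 (2 points).
  x = 14: rhs = 4, matching y values: 2, 17 (2 points).
  x = 15: rhs = 10, matching y values: none (0 points).
  x = 16: rhs = 11, matching y values: 7, 12 (2 points).
  x = 17: rhs = 13, matching y values: none (0 points).
  x = 18: rhs = 3, matching y values: none (0 points).
Total affine count: 15.
Full point count |E(F_19)| = 15 + 1 = 16.
Hasse bound: |16 − (19+1)| = |-4| = 4 ≤ 2√19 ≈ 8.7178 ✓.


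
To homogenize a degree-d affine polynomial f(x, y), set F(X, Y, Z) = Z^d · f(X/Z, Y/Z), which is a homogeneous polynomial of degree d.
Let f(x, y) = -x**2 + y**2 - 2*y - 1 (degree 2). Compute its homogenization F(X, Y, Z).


F(X, Y, Z) = -X**2 + Y**2 - 2*Y*Z - Z**2

deg(f) = 2.
Substitute x = X/Z, y = Y/Z into f, then multiply by Z^2.
  monomial -1·x^2·y^0 ↦ -1·X^2·Y^0·Z^0.
  monomial 1·x^0·y^2 ↦ 1·X^0·Y^2·Z^0.
  monomial -2·x^0·y^1 ↦ -2·X^0·Y^1·Z^1.
  monomial -1·x^0·y^0 ↦ -1·X^0·Y^0·Z^2.
Collecting: F(X, Y, Z) = -X**2 + Y**2 - 2*Y*Z - Z**2.


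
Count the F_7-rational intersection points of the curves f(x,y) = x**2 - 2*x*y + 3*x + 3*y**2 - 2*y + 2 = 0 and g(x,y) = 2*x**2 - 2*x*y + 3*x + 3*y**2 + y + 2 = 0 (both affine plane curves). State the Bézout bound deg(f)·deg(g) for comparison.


Common zeros: ∅; count = 0; Bézout bound = 4.

deg(f) = 2, deg(g) = 2, so Bézout bound = 4.
Scan x ∈ F_7. For each x, list the y ∈ F_7 with f(x, y) ≡ 0 and those with g(x, y) ≡ 0 (mod 7); the common zeros in that column are the intersection.
  x = 0: f ≡ 0 at y ∈ {4, 6}; g ≡ 0 at y ∈ ∅; common: ∅.
  x = 1: f ≡ 0 at y ∈ {3}; g ≡ 0 at y ∈ {0, 5}; common: ∅.
  x = 2: f ≡ 0 at y ∈ {3, 6}; g ≡ 0 at y ∈ ∅; common: ∅.
  x = 3: f ≡ 0 at y ∈ ∅; g ≡ 0 at y ∈ ∅; common: ∅.
  x = 4: f ≡ 0 at y ∈ ∅; g ≡ 0 at y ∈ {1, 6}; common: ∅.
  x = 5: f ≡ 0 at y ∈ {0, 4}; g ≡ 0 at y ∈ ∅; common: ∅.
  x = 6: f ≡ 0 at y ∈ {0}; g ≡ 0 at y ∈ {1, 5}; common: ∅.
Collecting: common zeros = ∅, so the count is 0.
Comparison with the Bézout bound: 0 ≤ 4 = deg(f)·deg(g), as expected for curves with no common component (the affine F_7-count falls short of the bound because intersections may lie at infinity, over extension fields, or carry multiplicity).


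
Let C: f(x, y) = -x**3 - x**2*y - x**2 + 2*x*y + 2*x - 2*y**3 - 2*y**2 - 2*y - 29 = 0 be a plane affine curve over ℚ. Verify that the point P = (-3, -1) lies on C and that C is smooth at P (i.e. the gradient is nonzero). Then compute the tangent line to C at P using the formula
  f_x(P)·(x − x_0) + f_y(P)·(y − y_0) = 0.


Tangent line at P: -27*x - 19*y - 100 = 0.

Step 1: f(-3, -1) = 0, so P lies on C.
Step 2: partial derivatives
  f_x(x, y) = -3*x**2 - 2*x*y - 2*x + 2*y + 2, f_y(x, y) = -x**2 + 2*x - 6*y**2 - 4*y - 2.
  f_x(P) = -27, f_y(P) = -19 (gradient nonzero, so P is smooth).
Step 3: tangent line at P: -27·(x − -3) + -19·(y − -1) = 0.
Expanding: -27*x - 19*y - 100 = 0.


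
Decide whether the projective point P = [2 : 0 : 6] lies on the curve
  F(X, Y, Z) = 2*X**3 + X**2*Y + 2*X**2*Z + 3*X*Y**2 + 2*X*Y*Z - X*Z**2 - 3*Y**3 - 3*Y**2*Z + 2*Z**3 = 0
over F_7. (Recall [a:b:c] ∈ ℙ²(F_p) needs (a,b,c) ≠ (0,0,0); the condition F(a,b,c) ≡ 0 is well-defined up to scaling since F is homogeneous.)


F(2,0,6) ≡ 4 (mod 7); P is NOT on the curve.

Evaluate F(2, 0, 6) term-by-term (mod 7).
  2*X**3 ↦ 2·8·1·1 = 16
  X**2*Y ↦ 1·4·0·1 = 0
  2*X**2*Z ↦ 2·4·1·6 = 48
  3*X*Y**2 ↦ 3·2·0·1 = 0
  2*X*Y*Z ↦ 2·2·0·6 = 0
  -X*Z**2 ↦ -1·2·1·36 = -72
  -3*Y**3 ↦ -3·1·0·1 = 0
  -3*Y**2*Z ↦ -3·1·0·6 = 0
  2*Z**3 ↦ 2·1·1·216 = 432
Sum: F(2, 0, 6) = (16) + (0) + (48) + (0) + (0) + (-72) + (0) + (0) + (432) = 424.
Reducing mod 7: 424 ≡ 4 (mod 7).
Since F(a, b, c) ≡ 4 ≠ 0 (mod 7), P does NOT lie on the curve.


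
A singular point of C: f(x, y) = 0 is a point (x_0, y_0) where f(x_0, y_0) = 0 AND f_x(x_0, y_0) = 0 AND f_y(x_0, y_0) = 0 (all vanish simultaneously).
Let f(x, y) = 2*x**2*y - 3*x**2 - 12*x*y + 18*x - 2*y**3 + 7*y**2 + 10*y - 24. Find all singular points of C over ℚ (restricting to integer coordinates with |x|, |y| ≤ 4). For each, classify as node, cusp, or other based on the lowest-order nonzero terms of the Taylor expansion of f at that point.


Singular points: {(3, 1)}; classification: node.

Compute partial derivatives:
  f_x = 4*x*y - 6*x - 12*y + 18.
  f_y = 2*x**2 - 12*x - 6*y**2 + 14*y + 10.
Scan x_0 ∈ {−4, ..., 4}. For each x_0, f_y(x_0, y) is a polynomial in y; find its integer roots y ∈ {−4, ..., 4}, then test f_x and f at those candidates.
  x = -4: f_y(-4, y) = -6*y**2 + 14*y + 90; no integer root y with |y| ≤ 4.
  x = -3: f_y(-3, y) = -6*y**2 + 14*y + 64; no integer root y with |y| ≤ 4.
  x = -2: f_y(-2, y) = -6*y**2 + 14*y + 42; no integer root y with |y| ≤ 4.
  x = -1: f_y(-1, y) = -6*y**2 + 14*y + 24; no integer root y with |y| ≤ 4.
  x = 0: f_y(0, y) = -6*y**2 + 14*y + 10; no integer root y with |y| ≤ 4.
  x = 1: f_y(1, y) = -6*y**2 + 14*y; vanishes at y ∈ {0}. (1, 0): f_x = 12 ≠ 0.
  x = 2: f_y(2, y) = -6*y**2 + 14*y - 6; no integer root y with |y| ≤ 4.
  x = 3: f_y(3, y) = -6*y**2 + 14*y - 8; vanishes at y ∈ {1}. (3, 1): f_x = 0, f = 0 — SINGULAR.
  x = 4: f_y(4, y) = -6*y**2 + 14*y - 6; no integer root y with |y| ≤ 4.
Only singular point on the grid: (3, 1).
Classify: substitute x = 3 + u, y = 1 + v and expand: f = 2*u**2*v - u**2 - 2*v**3 + v**2.
No constant or linear terms (consistent with a singular point). Quadratic part: -u**2 + v**2. Cubic part: 2*u**2*v - 2*v**3.
The quadratic part v**2 - u**2 = (v − u)(v + u) splits into two distinct linear factors, so there are two distinct tangent lines y − 1 = ±(x − 3) — this is a node (ordinary double point).
Classification: node.


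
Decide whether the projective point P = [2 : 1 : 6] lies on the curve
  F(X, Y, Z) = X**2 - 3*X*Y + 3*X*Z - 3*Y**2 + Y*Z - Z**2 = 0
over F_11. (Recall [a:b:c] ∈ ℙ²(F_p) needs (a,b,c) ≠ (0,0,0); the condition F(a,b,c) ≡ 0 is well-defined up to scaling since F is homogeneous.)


F(2,1,6) ≡ 1 (mod 11); P is NOT on the curve.

Evaluate F(2, 1, 6) term-by-term (mod 11).
  X**2 ↦ 1·4·1·1 = 4
  -3*X*Y ↦ -3·2·1·1 = -6
  3*X*Z ↦ 3·2·1·6 = 36
  -3*Y**2 ↦ -3·1·1·1 = -3
  Y*Z ↦ 1·1·1·6 = 6
  -Z**2 ↦ -1·1·1·36 = -36
Sum: F(2, 1, 6) = (4) + (-6) + (36) + (-3) + (6) + (-36) = 1.
Reducing mod 11: 1 ≡ 1 (mod 11).
Since F(a, b, c) ≡ 1 ≠ 0 (mod 11), P does NOT lie on the curve.


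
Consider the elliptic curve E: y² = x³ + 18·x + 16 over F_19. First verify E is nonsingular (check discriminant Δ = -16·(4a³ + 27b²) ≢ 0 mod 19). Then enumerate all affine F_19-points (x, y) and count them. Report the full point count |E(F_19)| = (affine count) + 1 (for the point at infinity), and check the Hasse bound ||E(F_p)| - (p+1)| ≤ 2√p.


Affine points = {(0, 4), (0, 15), (1, 4), (1, 15), (4, 0), (6, 6), (6, 13), (8, 8), (8, 11), (11, 5), (11, 14), (16, 7), (16, 12), (18, 4), (18, 15)}; affine count = 15; |E(F_19)| = 16.

Discriminant check: Δ ∝ 4a³ + 27b² = 4·18³ + 27·16² = 4·5832 + 27·256 ≡ 11 (mod 19). Nonzero ⇒ E is nonsingular.
For each x ∈ F_19, compute rhs = x³ + 18·x + 16 mod 19, then count y ∈ F_19 with y² ≡ rhs.
  x = 0: rhs = 16, matching y values: 4, 15 (2 points).
  x = 1: rhs = 16, matching y values: 4, 15 (2 points).
  x = 2: rhs = 3, matching y values: none (0 points).
  x = 3: rhs = 2, matching y values: none (0 points).
  x = 4: rhs = 0, matching y values: 0 (1 points).
  x = 5: rhs = 3, matching y values: none (0 points).
  x = 6: rhs = 17, matching y values: 6, 13 (2 points).
  x = 7: rhs = 10, matching y values: none (0 points).
  x = 8: rhs = 7, matching y values: 8, 11 (2 points).
  x = 9: rhs = 14, matching y values: none (0 points).
  x = 10: rhs = 18, matching y values: none (0 points).
  x = 11: rhs = 6, matching y values: 5, 14 (2 points).
  x = 12: rhs = 3, matching y values: none (0 points).
  x = 13: rhs = 15, matching y values: none (0 points).
  x = 14: rhs = 10, matching y values: none (0 points).
  x = 15: rhs = 13, matching y values: none (0 points).
  x = 16: rhs = 11, matching y values: 7, 12 (2 points).
  x = 17: rhs = 10, matching y values: none (0 points).
  x = 18: rhs = 16, matching y values: 4, 15 (2 points).
Total affine count: 15.
Full point count |E(F_19)| = 15 + 1 = 16.
Hasse bound: |16 − (19+1)| = |-4| = 4 ≤ 2√19 ≈ 8.7178 ✓.


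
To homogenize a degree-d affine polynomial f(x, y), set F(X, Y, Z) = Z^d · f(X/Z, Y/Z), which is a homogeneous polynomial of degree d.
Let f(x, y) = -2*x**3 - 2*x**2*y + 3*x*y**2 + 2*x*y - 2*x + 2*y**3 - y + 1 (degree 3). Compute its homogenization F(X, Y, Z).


F(X, Y, Z) = -2*X**3 - 2*X**2*Y + 3*X*Y**2 + 2*X*Y*Z - 2*X*Z**2 + 2*Y**3 - Y*Z**2 + Z**3

deg(f) = 3.
Substitute x = X/Z, y = Y/Z into f, then multiply by Z^3.
  monomial -2·x^3·y^0 ↦ -2·X^3·Y^0·Z^0.
  monomial -2·x^2·y^1 ↦ -2·X^2·Y^1·Z^0.
  monomial 3·x^1·y^2 ↦ 3·X^1·Y^2·Z^0.
  monomial 2·x^1·y^1 ↦ 2·X^1·Y^1·Z^1.
  monomial -2·x^1·y^0 ↦ -2·X^1·Y^0·Z^2.
  monomial 2·x^0·y^3 ↦ 2·X^0·Y^3·Z^0.
  monomial -1·x^0·y^1 ↦ -1·X^0·Y^1·Z^2.
  monomial 1·x^0·y^0 ↦ 1·X^0·Y^0·Z^3.
Collecting: F(X, Y, Z) = -2*X**3 - 2*X**2*Y + 3*X*Y**2 + 2*X*Y*Z - 2*X*Z**2 + 2*Y**3 - Y*Z**2 + Z**3.


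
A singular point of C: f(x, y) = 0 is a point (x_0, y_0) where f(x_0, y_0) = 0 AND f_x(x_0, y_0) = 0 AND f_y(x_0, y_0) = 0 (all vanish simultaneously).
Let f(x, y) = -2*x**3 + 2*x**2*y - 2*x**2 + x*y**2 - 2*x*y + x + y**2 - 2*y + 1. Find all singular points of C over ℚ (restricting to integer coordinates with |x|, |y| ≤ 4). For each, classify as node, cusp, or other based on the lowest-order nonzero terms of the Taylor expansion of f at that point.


Singular points: {(0, 1)}; classification: cusp.

Compute partial derivatives:
  f_x = -6*x**2 + 4*x*y - 4*x + y**2 - 2*y + 1.
  f_y = 2*x**2 + 2*x*y - 2*x + 2*y - 2.
Scan x_0 ∈ {−4, ..., 4}. For each x_0, f_y(x_0, y) is a polynomial in y; find its integer roots y ∈ {−4, ..., 4}, then test f_x and f at those candidates.
  x = -4: f_y(-4, y) = 38 - 6*y; no integer root y with |y| ≤ 4.
  x = -3: f_y(-3, y) = 22 - 4*y; no integer root y with |y| ≤ 4.
  x = -2: f_y(-2, y) = 10 - 2*y; no integer root y with |y| ≤ 4.
  x = -1: f_y(-1, y) = 2; no integer root y with |y| ≤ 4.
  x = 0: f_y(0, y) = 2*y - 2; vanishes at y ∈ {1}. (0, 1): f_x = 0, f = 0 — SINGULAR.
  x = 1: f_y(1, y) = 4*y - 2; no integer root y with |y| ≤ 4.
  x = 2: f_y(2, y) = 6*y + 2; no integer root y with |y| ≤ 4.
  x = 3: f_y(3, y) = 8*y + 10; no integer root y with |y| ≤ 4.
  x = 4: f_y(4, y) = 10*y + 22; no integer root y with |y| ≤ 4.
Only singular point on the grid: (0, 1).
Classify: substitute x = 0 + u, y = 1 + v and expand: f = -2*u**3 + 2*u**2*v + u*v**2 + v**2.
No constant or linear terms (consistent with a singular point). Quadratic part: v**2. Cubic part: -2*u**3 + 2*u**2*v + u*v**2.
The quadratic part v**2 is a perfect square, so there is a single (double) tangent line v = 0, i.e. y = 1. Restricting the cubic part to that line (v = 0) leaves -2*u**3 ≠ 0, so f is not divisible by v and the branch is v² ≈ 2*u**3 to lowest order — this is a cusp.
Classification: cusp.


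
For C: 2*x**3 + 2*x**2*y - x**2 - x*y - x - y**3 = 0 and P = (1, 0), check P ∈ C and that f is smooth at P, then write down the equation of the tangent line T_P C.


Tangent line at P: 3*x + y - 3 = 0.

Step 1: f(1, 0) = 0, so P lies on C.
Step 2: partial derivatives
  f_x(x, y) = 6*x**2 + 4*x*y - 2*x - y - 1, f_y(x, y) = 2*x**2 - x - 3*y**2.
  f_x(P) = 3, f_y(P) = 1 (gradient nonzero, so P is smooth).
Step 3: tangent line at P: 3·(x − 1) + 1·(y − 0) = 0.
Expanding: 3*x + y - 3 = 0.


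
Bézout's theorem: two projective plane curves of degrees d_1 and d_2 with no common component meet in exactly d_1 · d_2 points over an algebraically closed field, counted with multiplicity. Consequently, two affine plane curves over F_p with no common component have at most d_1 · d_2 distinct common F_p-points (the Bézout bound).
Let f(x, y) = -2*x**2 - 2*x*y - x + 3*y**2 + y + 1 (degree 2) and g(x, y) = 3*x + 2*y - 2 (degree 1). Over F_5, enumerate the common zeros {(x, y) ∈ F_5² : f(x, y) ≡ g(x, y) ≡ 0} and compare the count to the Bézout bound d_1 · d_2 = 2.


Common zeros: {(0, 1), (4, 0)}; count = 2; Bézout bound = 2.

deg(f) = 2, deg(g) = 1, so Bézout bound = 2.
Scan x ∈ F_5. For each x, list the y ∈ F_5 with f(x, y) ≡ 0 and those with g(x, y) ≡ 0 (mod 5); the common zeros in that column are the intersection.
  x = 0: f ≡ 0 at y ∈ {1, 2}; g ≡ 0 at y ∈ {1}; common: {1}.
  x = 1: f ≡ 0 at y ∈ {1}; g ≡ 0 at y ∈ {2}; common: ∅.
  x = 2: f ≡ 0 at y ∈ ∅; g ≡ 0 at y ∈ {3}; common: ∅.
  x = 3: f ≡ 0 at y ∈ {0}; g ≡ 0 at y ∈ {4}; common: ∅.
  x = 4: f ≡ 0 at y ∈ {0, 4}; g ≡ 0 at y ∈ {0}; common: {0}.
Collecting: common zeros = {(0, 1), (4, 0)}, so the count is 2.
Comparison with the Bézout bound: 2 ≤ 2 = deg(f)·deg(g), as expected for curves with no common component (the bound is attained).


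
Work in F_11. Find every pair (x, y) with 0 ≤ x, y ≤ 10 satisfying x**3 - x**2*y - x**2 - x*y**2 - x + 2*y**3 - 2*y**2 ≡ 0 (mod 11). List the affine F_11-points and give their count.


Affine F_11-points: {(0, 0), (0, 1), (2, 5), (2, 9), (2, 10), (4, 0), (5, 2), (5, 3), (5, 4), (6, 1), (6, 5), (6, 9), (7, 1), (8, 0), (9, 5)}; count = 15.

For each of the 121 pairs (x, y) ∈ F_11², evaluate f(x, y) mod 11. Record the zeros.
  x = 0: [0↦0, 1↦0, 2↦8, 3↦3, 4↦8, 5↦2, 6↦8, 7↦5, 8↦5, 9↦9, 10↦7]  zeros at y ∈ {0, 1}
  x = 1: [0↦10, 1↦8, 2↦1, 3↦1, 4↦9, 5↦4, 6↦9, 7↦3, 8↦9, 9↦6, 10↦6]  zeros at y ∈ ∅
  x = 2: [0↦2, 1↦7, 2↦5, 3↦8, 4↦6, 5↦0, 6↦2, 7↦2, 8↦1, 9↦0, 10↦0]  zeros at y ∈ {5, 9, 10}
  x = 3: [0↦4, 1↦3, 2↦4, 3↦8, 4↦5, 5↦7, 6↦4, 7↦8, 8↦9, 9↦8, 10↦6]  zeros at y ∈ ∅
  x = 4: [0↦0, 1↦2, 2↦4, 3↦7, 4↦1, 5↦9, 6↦10, 7↦5, 8↦6, 9↦3, 10↦8]  zeros at y ∈ {0}
  x = 5: [0↦7, 1↦10, 2↦0, 3↦0, 4↦0, 5↦1, 6↦4, 7↦10, 8↦9, 9↦2, 10↦1]  zeros at y ∈ {2, 3, 4}
  x = 6: [0↦9, 1↦0, 2↦9, 3↦4, 4↦8, 5↦0, 6↦3, 7↦7, 8↦2, 9↦0, 10↦2]  zeros at y ∈ {1, 5, 9}
  x = 7: [0↦1, 1↦0, 2↦4, 3↦3, 4↦9, 5↦1, 6↦2, 7↦2, 8↦2, 9↦3, 10↦6]  zeros at y ∈ {1}
  x = 8: [0↦0, 1↦5, 2↦2, 3↦3, 4↦9, 5↦10, 6↦7, 7↦1, 8↦4, 9↦6, 10↦8]  zeros at y ∈ {0}
  x = 9: [0↦1, 1↦10, 2↦9, 3↦10, 4↦3, 5↦0, 6↦2, 7↦10, 8↦3, 9↦4, 10↦3]  zeros at y ∈ {5}
  x = 10: [0↦10, 1↦10, 2↦9, 3↦8, 4↦8, 5↦10, 6↦4, 7↦2, 8↦5, 9↦3, 10↦8]  zeros at y ∈ ∅
Collecting zeros: affine points = {(0, 0), (0, 1), (2, 5), (2, 9), (2, 10), (4, 0), (5, 2), (5, 3), (5, 4), (6, 1), (6, 5), (6, 9), (7, 1), (8, 0), (9, 5)}.
Total count |C(F_11)_aff| = 15.


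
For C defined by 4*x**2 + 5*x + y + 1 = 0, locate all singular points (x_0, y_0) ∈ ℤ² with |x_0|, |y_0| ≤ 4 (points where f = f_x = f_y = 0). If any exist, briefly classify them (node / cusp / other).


No singular points in the scanned grid; C is smooth there.

Compute partial derivatives:
  f_x = 8*x + 5.
  f_y = 1.
f_y = 1 is a nonzero constant, so f_y never vanishes: no point (x, y) can satisfy f = f_x = f_y = 0. In particular no (x, y) ∈ {−4, ..., 4}² is singular; the curve is smooth.


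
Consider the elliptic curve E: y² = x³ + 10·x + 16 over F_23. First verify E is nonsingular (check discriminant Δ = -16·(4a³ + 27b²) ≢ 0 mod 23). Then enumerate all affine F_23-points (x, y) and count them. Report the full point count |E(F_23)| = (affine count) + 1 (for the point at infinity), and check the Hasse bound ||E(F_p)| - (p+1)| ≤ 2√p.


Affine points = {(0, 4), (0, 19), (1, 2), (1, 21), (3, 2), (3, 21), (6, 4), (6, 19), (10, 9), (10, 14), (11, 10), (11, 13), (12, 1), (12, 22), (14, 5), (14, 18), (17, 4), (17, 19), (18, 5), (18, 18), (19, 2), (19, 21)}; affine count = 22; |E(F_23)| = 23.

Discriminant check: Δ ∝ 4a³ + 27b² = 4·10³ + 27·16² = 4·1000 + 27·256 ≡ 10 (mod 23). Nonzero ⇒ E is nonsingular.
For each x ∈ F_23, compute rhs = x³ + 10·x + 16 mod 23, then count y ∈ F_23 with y² ≡ rhs.
  x = 0: rhs = 16, matching y values: 4, 19 (2 points).
  x = 1: rhs = 4, matching y values: 2, 21 (2 points).
  x = 2: rhs = 21, matching y values: none (0 points).
  x = 3: rhs = 4, matching y values: 2, 21 (2 points).
  x = 4: rhs = 5, matching y values: none (0 points).
  x = 5: rhs = 7, matching y values: none (0 points).
  x = 6: rhs = 16, matching y values: 4, 19 (2 points).
  x = 7: rhs = 15, matching y values: none (0 points).
  x = 8: rhs = 10, matching y values: none (0 points).
  x = 9: rhs = 7, matching y values: none (0 points).
  x = 10: rhs = 12, matching y values: 9, 14 (2 points).
  x = 11: rhs = 8, matching y values: 10, 13 (2 points).
  x = 12: rhs = 1, matching y values: 1, 22 (2 points).
  x = 13: rhs = 20, matching y values: none (0 points).
  x = 14: rhs = 2, matching y values: 5, 18 (2 points).
  x = 15: rhs = 22, matching y values: none (0 points).
  x = 16: rhs = 17, matching y values: none (0 points).
  x = 17: rhs = 16, matching y values: 4, 19 (2 points).
  x = 18: rhs = 2, matching y values: 5, 18 (2 points).
  x = 19: rhs = 4, matching y values: 2, 21 (2 points).
  x = 20: rhs = 5, matching y values: none (0 points).
  x = 21: rhs = 11, matching y values: none (0 points).
  x = 22: rhs = 5, matching y values: none (0 points).
Total affine count: 22.
Full point count |E(F_23)| = 22 + 1 = 23.
Hasse bound: |23 − (23+1)| = |-1| = 1 ≤ 2√23 ≈ 9.5917 ✓.


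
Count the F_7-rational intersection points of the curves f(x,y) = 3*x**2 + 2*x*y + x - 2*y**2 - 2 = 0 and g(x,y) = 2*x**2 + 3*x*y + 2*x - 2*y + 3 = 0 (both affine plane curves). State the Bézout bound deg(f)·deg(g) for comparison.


Common zeros: ∅; count = 0; Bézout bound = 4.

deg(f) = 2, deg(g) = 2, so Bézout bound = 4.
Scan x ∈ F_7. For each x, list the y ∈ F_7 with f(x, y) ≡ 0 and those with g(x, y) ≡ 0 (mod 7); the common zeros in that column are the intersection.
  x = 0: f ≡ 0 at y ∈ ∅; g ≡ 0 at y ∈ {5}; common: ∅.
  x = 1: f ≡ 0 at y ∈ ∅; g ≡ 0 at y ∈ {0}; common: ∅.
  x = 2: f ≡ 0 at y ∈ {1}; g ≡ 0 at y ∈ {5}; common: ∅.
  x = 3: f ≡ 0 at y ∈ {0, 3}; g ≡ 0 at y ∈ ∅; common: ∅.
  x = 4: f ≡ 0 at y ∈ {1, 3}; g ≡ 0 at y ∈ {2}; common: ∅.
  x = 5: f ≡ 0 at y ∈ ∅; g ≡ 0 at y ∈ {0}; common: ∅.
  x = 6: f ≡ 0 at y ∈ {0, 6}; g ≡ 0 at y ∈ {2}; common: ∅.
Collecting: common zeros = ∅, so the count is 0.
Comparison with the Bézout bound: 0 ≤ 4 = deg(f)·deg(g), as expected for curves with no common component (the affine F_7-count falls short of the bound because intersections may lie at infinity, over extension fields, or carry multiplicity).


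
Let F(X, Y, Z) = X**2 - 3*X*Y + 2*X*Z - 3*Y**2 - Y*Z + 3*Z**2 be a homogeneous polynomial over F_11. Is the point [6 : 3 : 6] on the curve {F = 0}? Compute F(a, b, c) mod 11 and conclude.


F(6,3,6) ≡ 7 (mod 11); P is NOT on the curve.

Evaluate F(6, 3, 6) term-by-term (mod 11).
  X**2 ↦ 1·36·1·1 = 36
  -3*X*Y ↦ -3·6·3·1 = -54
  2*X*Z ↦ 2·6·1·6 = 72
  -3*Y**2 ↦ -3·1·9·1 = -27
  -Y*Z ↦ -1·1·3·6 = -18
  3*Z**2 ↦ 3·1·1·36 = 108
Sum: F(6, 3, 6) = (36) + (-54) + (72) + (-27) + (-18) + (108) = 117.
Reducing mod 11: 117 ≡ 7 (mod 11).
Since F(a, b, c) ≡ 7 ≠ 0 (mod 11), P does NOT lie on the curve.


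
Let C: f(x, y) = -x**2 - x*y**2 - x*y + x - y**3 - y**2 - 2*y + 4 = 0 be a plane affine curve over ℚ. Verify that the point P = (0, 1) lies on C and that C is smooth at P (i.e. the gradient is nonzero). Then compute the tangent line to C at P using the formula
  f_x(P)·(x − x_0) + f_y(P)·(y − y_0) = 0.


Tangent line at P: -x - 7*y + 7 = 0.

Step 1: f(0, 1) = 0, so P lies on C.
Step 2: partial derivatives
  f_x(x, y) = -2*x - y**2 - y + 1, f_y(x, y) = -2*x*y - x - 3*y**2 - 2*y - 2.
  f_x(P) = -1, f_y(P) = -7 (gradient nonzero, so P is smooth).
Step 3: tangent line at P: -1·(x − 0) + -7·(y − 1) = 0.
Expanding: -x - 7*y + 7 = 0.


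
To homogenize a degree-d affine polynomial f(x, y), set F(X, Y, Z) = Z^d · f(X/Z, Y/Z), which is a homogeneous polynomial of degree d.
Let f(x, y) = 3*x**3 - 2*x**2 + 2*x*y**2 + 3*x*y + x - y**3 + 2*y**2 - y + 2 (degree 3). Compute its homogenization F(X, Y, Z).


F(X, Y, Z) = 3*X**3 - 2*X**2*Z + 2*X*Y**2 + 3*X*Y*Z + X*Z**2 - Y**3 + 2*Y**2*Z - Y*Z**2 + 2*Z**3

deg(f) = 3.
Substitute x = X/Z, y = Y/Z into f, then multiply by Z^3.
  monomial 3·x^3·y^0 ↦ 3·X^3·Y^0·Z^0.
  monomial -2·x^2·y^0 ↦ -2·X^2·Y^0·Z^1.
  monomial 2·x^1·y^2 ↦ 2·X^1·Y^2·Z^0.
  monomial 3·x^1·y^1 ↦ 3·X^1·Y^1·Z^1.
  monomial 1·x^1·y^0 ↦ 1·X^1·Y^0·Z^2.
  monomial -1·x^0·y^3 ↦ -1·X^0·Y^3·Z^0.
  monomial 2·x^0·y^2 ↦ 2·X^0·Y^2·Z^1.
  monomial -1·x^0·y^1 ↦ -1·X^0·Y^1·Z^2.
  monomial 2·x^0·y^0 ↦ 2·X^0·Y^0·Z^3.
Collecting: F(X, Y, Z) = 3*X**3 - 2*X**2*Z + 2*X*Y**2 + 3*X*Y*Z + X*Z**2 - Y**3 + 2*Y**2*Z - Y*Z**2 + 2*Z**3.


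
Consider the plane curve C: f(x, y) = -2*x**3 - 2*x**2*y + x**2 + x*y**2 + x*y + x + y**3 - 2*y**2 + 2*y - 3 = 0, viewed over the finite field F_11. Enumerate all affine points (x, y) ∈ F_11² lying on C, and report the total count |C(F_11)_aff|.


Affine F_11-points: {(4, 5), (8, 7), (9, 5), (10, 4), (10, 5)}; count = 5.

For each of the 121 pairs (x, y) ∈ F_11², evaluate f(x, y) mod 11. Record the zeros.
  x = 0: [0↦8, 1↦9, 2↦1, 3↦1, 4↦4, 5↦5, 6↦10, 7↦3, 8↦1, 9↦10, 10↦3]  zeros at y ∈ ∅
  x = 1: [0↦8, 1↦9, 2↦3, 3↦7, 4↦5, 5↦3, 6↦7, 7↦1, 8↦2, 9↦5, 10↦5]  zeros at y ∈ ∅
  x = 2: [0↦9, 1↦6, 2↦9, 3↦2, 4↦2, 5↦4, 6↦3, 7↦5, 8↦5, 9↦9, 10↦1]  zeros at y ∈ ∅
  x = 3: [0↦10, 1↦10, 2↦7, 3↦7, 4↦5, 5↦7, 6↦8, 7↦3, 8↦9, 9↦10, 10↦1]  zeros at y ∈ ∅
  x = 4: [0↦10, 1↦9, 2↦7, 3↦10, 4↦2, 5↦0, 6↦10, 7↦5, 8↦2, 9↦7, 10↦4]  zeros at y ∈ {5}
  x = 5: [0↦8, 1↦2, 2↦8, 3↦10, 4↦3, 5↦4, 6↦8, 7↦10, 8↦5, 9↦10, 10↦9]  zeros at y ∈ ∅
  x = 6: [0↦3, 1↦10, 2↦9, 3↦6, 4↦7, 5↦7, 6↦1, 7↦6, 8↦6, 9↦7, 10↦4]  zeros at y ∈ ∅
  x = 7: [0↦5, 1↦10, 2↦9, 3↦8, 4↦2, 5↦8, 6↦10, 7↦3, 8↦4, 9↦8, 10↦10]  zeros at y ∈ ∅
  x = 8: [0↦2, 1↦1, 2↦7, 3↦4, 4↦9, 5↦6, 6↦1, 7↦0, 8↦9, 9↦1, 10↦4]  zeros at y ∈ {7}
  x = 9: [0↦4, 1↦4, 2↦2, 3↦4, 4↦5, 5↦0, 6↦6, 7↦7, 8↦9, 9↦7, 10↦7]  zeros at y ∈ {5}
  x = 10: [0↦10, 1↦7, 2↦4, 3↦7, 4↦0, 5↦0, 6↦2, 7↦1, 8↦3, 9↦3, 10↦7]  zeros at y ∈ {4, 5}
Collecting zeros: affine points = {(4, 5), (8, 7), (9, 5), (10, 4), (10, 5)}.
Total count |C(F_11)_aff| = 5.


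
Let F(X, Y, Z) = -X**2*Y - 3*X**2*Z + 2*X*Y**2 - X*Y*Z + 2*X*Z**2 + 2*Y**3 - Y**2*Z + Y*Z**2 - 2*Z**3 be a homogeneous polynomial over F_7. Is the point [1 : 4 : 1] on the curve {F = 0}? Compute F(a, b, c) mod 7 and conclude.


F(1,4,1) ≡ 4 (mod 7); P is NOT on the curve.

Evaluate F(1, 4, 1) term-by-term (mod 7).
  -X**2*Y ↦ -1·1·4·1 = -4
  -3*X**2*Z ↦ -3·1·1·1 = -3
  2*X*Y**2 ↦ 2·1·16·1 = 32
  -X*Y*Z ↦ -1·1·4·1 = -4
  2*X*Z**2 ↦ 2·1·1·1 = 2
  2*Y**3 ↦ 2·1·64·1 = 128
  -Y**2*Z ↦ -1·1·16·1 = -16
  Y*Z**2 ↦ 1·1·4·1 = 4
  -2*Z**3 ↦ -2·1·1·1 = -2
Sum: F(1, 4, 1) = (-4) + (-3) + (32) + (-4) + (2) + (128) + (-16) + (4) + (-2) = 137.
Reducing mod 7: 137 ≡ 4 (mod 7).
Since F(a, b, c) ≡ 4 ≠ 0 (mod 7), P does NOT lie on the curve.


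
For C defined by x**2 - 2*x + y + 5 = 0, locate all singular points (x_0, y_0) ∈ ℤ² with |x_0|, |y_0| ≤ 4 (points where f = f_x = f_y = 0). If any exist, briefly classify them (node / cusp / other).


No singular points in the scanned grid; C is smooth there.

Compute partial derivatives:
  f_x = 2*x - 2.
  f_y = 1.
f_y = 1 is a nonzero constant, so f_y never vanishes: no point (x, y) can satisfy f = f_x = f_y = 0. In particular no (x, y) ∈ {−4, ..., 4}² is singular; the curve is smooth.


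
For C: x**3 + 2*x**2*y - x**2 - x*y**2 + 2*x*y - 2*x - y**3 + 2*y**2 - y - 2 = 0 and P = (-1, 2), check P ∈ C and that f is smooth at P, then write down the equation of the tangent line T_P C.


Tangent line at P: -5*x - y - 3 = 0.

Step 1: f(-1, 2) = 0, so P lies on C.
Step 2: partial derivatives
  f_x(x, y) = 3*x**2 + 4*x*y - 2*x - y**2 + 2*y - 2, f_y(x, y) = 2*x**2 - 2*x*y + 2*x - 3*y**2 + 4*y - 1.
  f_x(P) = -5, f_y(P) = -1 (gradient nonzero, so P is smooth).
Step 3: tangent line at P: -5·(x − -1) + -1·(y − 2) = 0.
Expanding: -5*x - y - 3 = 0.


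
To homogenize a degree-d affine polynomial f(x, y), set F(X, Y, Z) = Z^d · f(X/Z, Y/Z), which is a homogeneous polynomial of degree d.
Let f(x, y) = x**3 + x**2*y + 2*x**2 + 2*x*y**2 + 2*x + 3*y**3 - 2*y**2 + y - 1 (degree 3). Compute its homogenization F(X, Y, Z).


F(X, Y, Z) = X**3 + X**2*Y + 2*X**2*Z + 2*X*Y**2 + 2*X*Z**2 + 3*Y**3 - 2*Y**2*Z + Y*Z**2 - Z**3

deg(f) = 3.
Substitute x = X/Z, y = Y/Z into f, then multiply by Z^3.
  monomial 1·x^3·y^0 ↦ 1·X^3·Y^0·Z^0.
  monomial 1·x^2·y^1 ↦ 1·X^2·Y^1·Z^0.
  monomial 2·x^2·y^0 ↦ 2·X^2·Y^0·Z^1.
  monomial 2·x^1·y^2 ↦ 2·X^1·Y^2·Z^0.
  monomial 2·x^1·y^0 ↦ 2·X^1·Y^0·Z^2.
  monomial 3·x^0·y^3 ↦ 3·X^0·Y^3·Z^0.
  monomial -2·x^0·y^2 ↦ -2·X^0·Y^2·Z^1.
  monomial 1·x^0·y^1 ↦ 1·X^0·Y^1·Z^2.
  monomial -1·x^0·y^0 ↦ -1·X^0·Y^0·Z^3.
Collecting: F(X, Y, Z) = X**3 + X**2*Y + 2*X**2*Z + 2*X*Y**2 + 2*X*Z**2 + 3*Y**3 - 2*Y**2*Z + Y*Z**2 - Z**3.


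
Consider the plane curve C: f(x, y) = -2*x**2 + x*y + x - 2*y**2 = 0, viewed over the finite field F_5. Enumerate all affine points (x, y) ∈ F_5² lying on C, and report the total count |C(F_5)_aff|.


Affine F_5-points: {(0, 0), (2, 2), (2, 4), (3, 0), (3, 4)}; count = 5.

For each of the 25 pairs (x, y) ∈ F_5², evaluate f(x, y) mod 5. Record the zeros.
  x = 0: [0↦0, 1↦3, 2↦2, 3↦2, 4↦3]  zeros at y ∈ {0}
  x = 1: [0↦4, 1↦3, 2↦3, 3↦4, 4↦1]  zeros at y ∈ ∅
  x = 2: [0↦4, 1↦4, 2↦0, 3↦2, 4↦0]  zeros at y ∈ {2, 4}
  x = 3: [0↦0, 1↦1, 2↦3, 3↦1, 4↦0]  zeros at y ∈ {0, 4}
  x = 4: [0↦2, 1↦4, 2↦2, 3↦1, 4↦1]  zeros at y ∈ ∅
Collecting zeros: affine points = {(0, 0), (2, 2), (2, 4), (3, 0), (3, 4)}.
Total count |C(F_5)_aff| = 5.


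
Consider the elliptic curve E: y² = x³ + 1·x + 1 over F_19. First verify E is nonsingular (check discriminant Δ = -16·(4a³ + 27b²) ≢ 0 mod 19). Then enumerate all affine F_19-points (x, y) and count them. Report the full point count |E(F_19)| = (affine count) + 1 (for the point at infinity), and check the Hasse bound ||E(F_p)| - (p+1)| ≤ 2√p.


Affine points = {(0, 1), (0, 18), (2, 7), (2, 12), (5, 6), (5, 13), (7, 3), (7, 16), (9, 6), (9, 13), (10, 2), (10, 17), (13, 8), (13, 11), (14, 2), (14, 17), (15, 3), (15, 16), (16, 3), (16, 16)}; affine count = 20; |E(F_19)| = 21.

Discriminant check: Δ ∝ 4a³ + 27b² = 4·1³ + 27·1² = 4·1 + 27·1 ≡ 12 (mod 19). Nonzero ⇒ E is nonsingular.
For each x ∈ F_19, compute rhs = x³ + 1·x + 1 mod 19, then count y ∈ F_19 with y² ≡ rhs.
  x = 0: rhs = 1, matching y values: 1, 18 (2 points).
  x = 1: rhs = 3, matching y values: none (0 points).
  x = 2: rhs = 11, matching y values: 7, 12 (2 points).
  x = 3: rhs = 12, matching y values: none (0 points).
  x = 4: rhs = 12, matching y values: none (0 points).
  x = 5: rhs = 17, matching y values: 6, 13 (2 points).
  x = 6: rhs = 14, matching y values: none (0 points).
  x = 7: rhs = 9, matching y values: 3, 16 (2 points).
  x = 8: rhs = 8, matching y values: none (0 points).
  x = 9: rhs = 17, matching y values: 6, 13 (2 points).
  x = 10: rhs = 4, matching y values: 2, 17 (2 points).
  x = 11: rhs = 13, matching y values: none (0 points).
  x = 12: rhs = 12, matching y values: none (0 points).
  x = 13: rhs = 7, matching y values: 8, 11 (2 points).
  x = 14: rhs = 4, matching y values: 2, 17 (2 points).
  x = 15: rhs = 9, matching y values: 3, 16 (2 points).
  x = 16: rhs = 9, matching y values: 3, 16 (2 points).
  x = 17: rhs = 10, matching y values: none (0 points).
  x = 18: rhs = 18, matching y values: none (0 points).
Total affine count: 20.
Full point count |E(F_19)| = 20 + 1 = 21.
Hasse bound: |21 − (19+1)| = |1| = 1 ≤ 2√19 ≈ 8.7178 ✓.
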